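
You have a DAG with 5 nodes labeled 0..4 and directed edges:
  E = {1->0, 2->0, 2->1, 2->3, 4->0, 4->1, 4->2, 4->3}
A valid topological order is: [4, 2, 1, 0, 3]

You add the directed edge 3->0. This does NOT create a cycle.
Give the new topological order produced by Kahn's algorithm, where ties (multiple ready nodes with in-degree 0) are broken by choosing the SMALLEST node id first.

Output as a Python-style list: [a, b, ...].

Answer: [4, 2, 1, 3, 0]

Derivation:
Old toposort: [4, 2, 1, 0, 3]
Added edge: 3->0
Position of 3 (4) > position of 0 (3). Must reorder: 3 must now come before 0.
Run Kahn's algorithm (break ties by smallest node id):
  initial in-degrees: [4, 2, 1, 2, 0]
  ready (indeg=0): [4]
  pop 4: indeg[0]->3; indeg[1]->1; indeg[2]->0; indeg[3]->1 | ready=[2] | order so far=[4]
  pop 2: indeg[0]->2; indeg[1]->0; indeg[3]->0 | ready=[1, 3] | order so far=[4, 2]
  pop 1: indeg[0]->1 | ready=[3] | order so far=[4, 2, 1]
  pop 3: indeg[0]->0 | ready=[0] | order so far=[4, 2, 1, 3]
  pop 0: no out-edges | ready=[] | order so far=[4, 2, 1, 3, 0]
  Result: [4, 2, 1, 3, 0]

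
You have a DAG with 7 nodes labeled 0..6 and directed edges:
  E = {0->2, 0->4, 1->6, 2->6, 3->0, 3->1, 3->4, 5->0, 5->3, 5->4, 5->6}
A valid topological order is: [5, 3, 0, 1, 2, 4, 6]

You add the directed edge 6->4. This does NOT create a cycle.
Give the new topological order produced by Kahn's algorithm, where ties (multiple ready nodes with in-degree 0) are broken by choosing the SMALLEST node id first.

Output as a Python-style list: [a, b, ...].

Old toposort: [5, 3, 0, 1, 2, 4, 6]
Added edge: 6->4
Position of 6 (6) > position of 4 (5). Must reorder: 6 must now come before 4.
Run Kahn's algorithm (break ties by smallest node id):
  initial in-degrees: [2, 1, 1, 1, 4, 0, 3]
  ready (indeg=0): [5]
  pop 5: indeg[0]->1; indeg[3]->0; indeg[4]->3; indeg[6]->2 | ready=[3] | order so far=[5]
  pop 3: indeg[0]->0; indeg[1]->0; indeg[4]->2 | ready=[0, 1] | order so far=[5, 3]
  pop 0: indeg[2]->0; indeg[4]->1 | ready=[1, 2] | order so far=[5, 3, 0]
  pop 1: indeg[6]->1 | ready=[2] | order so far=[5, 3, 0, 1]
  pop 2: indeg[6]->0 | ready=[6] | order so far=[5, 3, 0, 1, 2]
  pop 6: indeg[4]->0 | ready=[4] | order so far=[5, 3, 0, 1, 2, 6]
  pop 4: no out-edges | ready=[] | order so far=[5, 3, 0, 1, 2, 6, 4]
  Result: [5, 3, 0, 1, 2, 6, 4]

Answer: [5, 3, 0, 1, 2, 6, 4]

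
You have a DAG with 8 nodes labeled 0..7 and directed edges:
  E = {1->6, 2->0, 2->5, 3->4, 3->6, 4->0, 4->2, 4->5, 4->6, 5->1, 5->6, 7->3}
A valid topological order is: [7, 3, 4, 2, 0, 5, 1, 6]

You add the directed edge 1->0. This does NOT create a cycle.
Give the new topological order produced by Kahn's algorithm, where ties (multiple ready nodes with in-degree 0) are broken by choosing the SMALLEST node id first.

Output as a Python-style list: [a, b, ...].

Answer: [7, 3, 4, 2, 5, 1, 0, 6]

Derivation:
Old toposort: [7, 3, 4, 2, 0, 5, 1, 6]
Added edge: 1->0
Position of 1 (6) > position of 0 (4). Must reorder: 1 must now come before 0.
Run Kahn's algorithm (break ties by smallest node id):
  initial in-degrees: [3, 1, 1, 1, 1, 2, 4, 0]
  ready (indeg=0): [7]
  pop 7: indeg[3]->0 | ready=[3] | order so far=[7]
  pop 3: indeg[4]->0; indeg[6]->3 | ready=[4] | order so far=[7, 3]
  pop 4: indeg[0]->2; indeg[2]->0; indeg[5]->1; indeg[6]->2 | ready=[2] | order so far=[7, 3, 4]
  pop 2: indeg[0]->1; indeg[5]->0 | ready=[5] | order so far=[7, 3, 4, 2]
  pop 5: indeg[1]->0; indeg[6]->1 | ready=[1] | order so far=[7, 3, 4, 2, 5]
  pop 1: indeg[0]->0; indeg[6]->0 | ready=[0, 6] | order so far=[7, 3, 4, 2, 5, 1]
  pop 0: no out-edges | ready=[6] | order so far=[7, 3, 4, 2, 5, 1, 0]
  pop 6: no out-edges | ready=[] | order so far=[7, 3, 4, 2, 5, 1, 0, 6]
  Result: [7, 3, 4, 2, 5, 1, 0, 6]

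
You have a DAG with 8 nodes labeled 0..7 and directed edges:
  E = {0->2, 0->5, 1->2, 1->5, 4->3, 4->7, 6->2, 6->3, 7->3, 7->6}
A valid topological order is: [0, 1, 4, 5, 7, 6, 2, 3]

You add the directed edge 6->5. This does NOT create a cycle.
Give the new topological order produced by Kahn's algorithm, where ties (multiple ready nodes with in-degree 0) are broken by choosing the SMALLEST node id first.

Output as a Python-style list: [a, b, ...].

Answer: [0, 1, 4, 7, 6, 2, 3, 5]

Derivation:
Old toposort: [0, 1, 4, 5, 7, 6, 2, 3]
Added edge: 6->5
Position of 6 (5) > position of 5 (3). Must reorder: 6 must now come before 5.
Run Kahn's algorithm (break ties by smallest node id):
  initial in-degrees: [0, 0, 3, 3, 0, 3, 1, 1]
  ready (indeg=0): [0, 1, 4]
  pop 0: indeg[2]->2; indeg[5]->2 | ready=[1, 4] | order so far=[0]
  pop 1: indeg[2]->1; indeg[5]->1 | ready=[4] | order so far=[0, 1]
  pop 4: indeg[3]->2; indeg[7]->0 | ready=[7] | order so far=[0, 1, 4]
  pop 7: indeg[3]->1; indeg[6]->0 | ready=[6] | order so far=[0, 1, 4, 7]
  pop 6: indeg[2]->0; indeg[3]->0; indeg[5]->0 | ready=[2, 3, 5] | order so far=[0, 1, 4, 7, 6]
  pop 2: no out-edges | ready=[3, 5] | order so far=[0, 1, 4, 7, 6, 2]
  pop 3: no out-edges | ready=[5] | order so far=[0, 1, 4, 7, 6, 2, 3]
  pop 5: no out-edges | ready=[] | order so far=[0, 1, 4, 7, 6, 2, 3, 5]
  Result: [0, 1, 4, 7, 6, 2, 3, 5]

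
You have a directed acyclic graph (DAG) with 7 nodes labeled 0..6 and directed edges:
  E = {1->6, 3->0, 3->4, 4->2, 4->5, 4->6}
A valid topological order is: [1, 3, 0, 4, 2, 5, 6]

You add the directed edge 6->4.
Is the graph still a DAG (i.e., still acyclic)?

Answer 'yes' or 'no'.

Answer: no

Derivation:
Given toposort: [1, 3, 0, 4, 2, 5, 6]
Position of 6: index 6; position of 4: index 3
New edge 6->4: backward (u after v in old order)
Backward edge: old toposort is now invalid. Check if this creates a cycle.
Does 4 already reach 6? Reachable from 4: [2, 4, 5, 6]. YES -> cycle!
Still a DAG? no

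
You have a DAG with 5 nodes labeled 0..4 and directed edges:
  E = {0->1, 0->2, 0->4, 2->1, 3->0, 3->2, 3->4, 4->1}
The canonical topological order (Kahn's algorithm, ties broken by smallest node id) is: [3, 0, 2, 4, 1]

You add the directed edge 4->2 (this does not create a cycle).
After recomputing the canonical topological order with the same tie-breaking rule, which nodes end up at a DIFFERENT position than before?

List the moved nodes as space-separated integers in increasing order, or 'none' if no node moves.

Answer: 2 4

Derivation:
Old toposort: [3, 0, 2, 4, 1]
Added edge 4->2
Recompute Kahn (smallest-id tiebreak):
  initial in-degrees: [1, 3, 3, 0, 2]
  ready (indeg=0): [3]
  pop 3: indeg[0]->0; indeg[2]->2; indeg[4]->1 | ready=[0] | order so far=[3]
  pop 0: indeg[1]->2; indeg[2]->1; indeg[4]->0 | ready=[4] | order so far=[3, 0]
  pop 4: indeg[1]->1; indeg[2]->0 | ready=[2] | order so far=[3, 0, 4]
  pop 2: indeg[1]->0 | ready=[1] | order so far=[3, 0, 4, 2]
  pop 1: no out-edges | ready=[] | order so far=[3, 0, 4, 2, 1]
New canonical toposort: [3, 0, 4, 2, 1]
Compare positions:
  Node 0: index 1 -> 1 (same)
  Node 1: index 4 -> 4 (same)
  Node 2: index 2 -> 3 (moved)
  Node 3: index 0 -> 0 (same)
  Node 4: index 3 -> 2 (moved)
Nodes that changed position: 2 4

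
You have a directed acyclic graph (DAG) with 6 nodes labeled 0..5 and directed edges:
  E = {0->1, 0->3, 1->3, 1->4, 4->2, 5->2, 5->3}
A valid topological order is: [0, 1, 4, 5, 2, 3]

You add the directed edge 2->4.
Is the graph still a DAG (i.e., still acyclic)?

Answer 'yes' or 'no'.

Answer: no

Derivation:
Given toposort: [0, 1, 4, 5, 2, 3]
Position of 2: index 4; position of 4: index 2
New edge 2->4: backward (u after v in old order)
Backward edge: old toposort is now invalid. Check if this creates a cycle.
Does 4 already reach 2? Reachable from 4: [2, 4]. YES -> cycle!
Still a DAG? no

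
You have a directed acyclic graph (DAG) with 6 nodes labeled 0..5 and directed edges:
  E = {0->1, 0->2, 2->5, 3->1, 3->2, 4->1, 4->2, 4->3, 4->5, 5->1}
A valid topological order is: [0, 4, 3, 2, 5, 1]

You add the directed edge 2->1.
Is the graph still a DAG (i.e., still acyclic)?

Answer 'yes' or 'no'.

Answer: yes

Derivation:
Given toposort: [0, 4, 3, 2, 5, 1]
Position of 2: index 3; position of 1: index 5
New edge 2->1: forward
Forward edge: respects the existing order. Still a DAG, same toposort still valid.
Still a DAG? yes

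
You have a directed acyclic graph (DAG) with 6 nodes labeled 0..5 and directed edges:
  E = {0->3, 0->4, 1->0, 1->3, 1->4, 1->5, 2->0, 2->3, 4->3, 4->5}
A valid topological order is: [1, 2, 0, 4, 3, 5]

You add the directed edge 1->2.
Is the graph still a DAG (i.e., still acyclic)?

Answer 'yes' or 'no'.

Answer: yes

Derivation:
Given toposort: [1, 2, 0, 4, 3, 5]
Position of 1: index 0; position of 2: index 1
New edge 1->2: forward
Forward edge: respects the existing order. Still a DAG, same toposort still valid.
Still a DAG? yes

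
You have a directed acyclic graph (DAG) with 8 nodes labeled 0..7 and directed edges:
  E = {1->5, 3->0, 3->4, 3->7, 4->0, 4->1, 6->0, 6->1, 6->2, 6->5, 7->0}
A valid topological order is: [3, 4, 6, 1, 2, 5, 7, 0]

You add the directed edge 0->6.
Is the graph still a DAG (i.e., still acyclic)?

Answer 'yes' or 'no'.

Answer: no

Derivation:
Given toposort: [3, 4, 6, 1, 2, 5, 7, 0]
Position of 0: index 7; position of 6: index 2
New edge 0->6: backward (u after v in old order)
Backward edge: old toposort is now invalid. Check if this creates a cycle.
Does 6 already reach 0? Reachable from 6: [0, 1, 2, 5, 6]. YES -> cycle!
Still a DAG? no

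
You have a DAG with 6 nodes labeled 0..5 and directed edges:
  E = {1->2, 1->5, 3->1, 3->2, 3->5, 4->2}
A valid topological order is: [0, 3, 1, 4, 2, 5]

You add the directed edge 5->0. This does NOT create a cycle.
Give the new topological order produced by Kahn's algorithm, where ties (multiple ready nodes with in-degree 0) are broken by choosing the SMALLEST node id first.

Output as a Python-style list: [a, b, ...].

Old toposort: [0, 3, 1, 4, 2, 5]
Added edge: 5->0
Position of 5 (5) > position of 0 (0). Must reorder: 5 must now come before 0.
Run Kahn's algorithm (break ties by smallest node id):
  initial in-degrees: [1, 1, 3, 0, 0, 2]
  ready (indeg=0): [3, 4]
  pop 3: indeg[1]->0; indeg[2]->2; indeg[5]->1 | ready=[1, 4] | order so far=[3]
  pop 1: indeg[2]->1; indeg[5]->0 | ready=[4, 5] | order so far=[3, 1]
  pop 4: indeg[2]->0 | ready=[2, 5] | order so far=[3, 1, 4]
  pop 2: no out-edges | ready=[5] | order so far=[3, 1, 4, 2]
  pop 5: indeg[0]->0 | ready=[0] | order so far=[3, 1, 4, 2, 5]
  pop 0: no out-edges | ready=[] | order so far=[3, 1, 4, 2, 5, 0]
  Result: [3, 1, 4, 2, 5, 0]

Answer: [3, 1, 4, 2, 5, 0]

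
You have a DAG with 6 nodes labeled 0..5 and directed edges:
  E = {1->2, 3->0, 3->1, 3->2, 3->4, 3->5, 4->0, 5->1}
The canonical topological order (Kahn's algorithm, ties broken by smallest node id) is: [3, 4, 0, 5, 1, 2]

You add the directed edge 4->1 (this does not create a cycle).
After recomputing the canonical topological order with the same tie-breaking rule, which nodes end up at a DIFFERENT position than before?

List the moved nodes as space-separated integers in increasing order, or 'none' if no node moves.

Old toposort: [3, 4, 0, 5, 1, 2]
Added edge 4->1
Recompute Kahn (smallest-id tiebreak):
  initial in-degrees: [2, 3, 2, 0, 1, 1]
  ready (indeg=0): [3]
  pop 3: indeg[0]->1; indeg[1]->2; indeg[2]->1; indeg[4]->0; indeg[5]->0 | ready=[4, 5] | order so far=[3]
  pop 4: indeg[0]->0; indeg[1]->1 | ready=[0, 5] | order so far=[3, 4]
  pop 0: no out-edges | ready=[5] | order so far=[3, 4, 0]
  pop 5: indeg[1]->0 | ready=[1] | order so far=[3, 4, 0, 5]
  pop 1: indeg[2]->0 | ready=[2] | order so far=[3, 4, 0, 5, 1]
  pop 2: no out-edges | ready=[] | order so far=[3, 4, 0, 5, 1, 2]
New canonical toposort: [3, 4, 0, 5, 1, 2]
Compare positions:
  Node 0: index 2 -> 2 (same)
  Node 1: index 4 -> 4 (same)
  Node 2: index 5 -> 5 (same)
  Node 3: index 0 -> 0 (same)
  Node 4: index 1 -> 1 (same)
  Node 5: index 3 -> 3 (same)
Nodes that changed position: none

Answer: none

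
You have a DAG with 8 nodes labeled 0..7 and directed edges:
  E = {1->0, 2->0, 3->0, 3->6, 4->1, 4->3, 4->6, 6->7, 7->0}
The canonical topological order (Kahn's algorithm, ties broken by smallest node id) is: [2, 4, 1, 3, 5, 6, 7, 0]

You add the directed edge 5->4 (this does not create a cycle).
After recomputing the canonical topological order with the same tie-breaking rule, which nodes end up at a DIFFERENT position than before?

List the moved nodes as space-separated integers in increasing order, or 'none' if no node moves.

Old toposort: [2, 4, 1, 3, 5, 6, 7, 0]
Added edge 5->4
Recompute Kahn (smallest-id tiebreak):
  initial in-degrees: [4, 1, 0, 1, 1, 0, 2, 1]
  ready (indeg=0): [2, 5]
  pop 2: indeg[0]->3 | ready=[5] | order so far=[2]
  pop 5: indeg[4]->0 | ready=[4] | order so far=[2, 5]
  pop 4: indeg[1]->0; indeg[3]->0; indeg[6]->1 | ready=[1, 3] | order so far=[2, 5, 4]
  pop 1: indeg[0]->2 | ready=[3] | order so far=[2, 5, 4, 1]
  pop 3: indeg[0]->1; indeg[6]->0 | ready=[6] | order so far=[2, 5, 4, 1, 3]
  pop 6: indeg[7]->0 | ready=[7] | order so far=[2, 5, 4, 1, 3, 6]
  pop 7: indeg[0]->0 | ready=[0] | order so far=[2, 5, 4, 1, 3, 6, 7]
  pop 0: no out-edges | ready=[] | order so far=[2, 5, 4, 1, 3, 6, 7, 0]
New canonical toposort: [2, 5, 4, 1, 3, 6, 7, 0]
Compare positions:
  Node 0: index 7 -> 7 (same)
  Node 1: index 2 -> 3 (moved)
  Node 2: index 0 -> 0 (same)
  Node 3: index 3 -> 4 (moved)
  Node 4: index 1 -> 2 (moved)
  Node 5: index 4 -> 1 (moved)
  Node 6: index 5 -> 5 (same)
  Node 7: index 6 -> 6 (same)
Nodes that changed position: 1 3 4 5

Answer: 1 3 4 5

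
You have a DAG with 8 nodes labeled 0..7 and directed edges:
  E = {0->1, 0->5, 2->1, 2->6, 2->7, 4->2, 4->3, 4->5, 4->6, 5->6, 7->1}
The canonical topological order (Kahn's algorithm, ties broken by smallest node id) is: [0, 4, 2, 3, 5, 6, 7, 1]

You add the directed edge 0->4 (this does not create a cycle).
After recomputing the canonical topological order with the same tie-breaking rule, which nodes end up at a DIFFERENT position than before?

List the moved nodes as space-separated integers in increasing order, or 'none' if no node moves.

Answer: none

Derivation:
Old toposort: [0, 4, 2, 3, 5, 6, 7, 1]
Added edge 0->4
Recompute Kahn (smallest-id tiebreak):
  initial in-degrees: [0, 3, 1, 1, 1, 2, 3, 1]
  ready (indeg=0): [0]
  pop 0: indeg[1]->2; indeg[4]->0; indeg[5]->1 | ready=[4] | order so far=[0]
  pop 4: indeg[2]->0; indeg[3]->0; indeg[5]->0; indeg[6]->2 | ready=[2, 3, 5] | order so far=[0, 4]
  pop 2: indeg[1]->1; indeg[6]->1; indeg[7]->0 | ready=[3, 5, 7] | order so far=[0, 4, 2]
  pop 3: no out-edges | ready=[5, 7] | order so far=[0, 4, 2, 3]
  pop 5: indeg[6]->0 | ready=[6, 7] | order so far=[0, 4, 2, 3, 5]
  pop 6: no out-edges | ready=[7] | order so far=[0, 4, 2, 3, 5, 6]
  pop 7: indeg[1]->0 | ready=[1] | order so far=[0, 4, 2, 3, 5, 6, 7]
  pop 1: no out-edges | ready=[] | order so far=[0, 4, 2, 3, 5, 6, 7, 1]
New canonical toposort: [0, 4, 2, 3, 5, 6, 7, 1]
Compare positions:
  Node 0: index 0 -> 0 (same)
  Node 1: index 7 -> 7 (same)
  Node 2: index 2 -> 2 (same)
  Node 3: index 3 -> 3 (same)
  Node 4: index 1 -> 1 (same)
  Node 5: index 4 -> 4 (same)
  Node 6: index 5 -> 5 (same)
  Node 7: index 6 -> 6 (same)
Nodes that changed position: none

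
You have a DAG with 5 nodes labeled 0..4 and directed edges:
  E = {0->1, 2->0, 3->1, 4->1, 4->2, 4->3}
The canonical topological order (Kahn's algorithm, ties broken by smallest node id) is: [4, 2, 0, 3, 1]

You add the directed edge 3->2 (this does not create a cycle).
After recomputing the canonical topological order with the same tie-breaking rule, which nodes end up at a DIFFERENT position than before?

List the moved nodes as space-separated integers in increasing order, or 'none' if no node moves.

Old toposort: [4, 2, 0, 3, 1]
Added edge 3->2
Recompute Kahn (smallest-id tiebreak):
  initial in-degrees: [1, 3, 2, 1, 0]
  ready (indeg=0): [4]
  pop 4: indeg[1]->2; indeg[2]->1; indeg[3]->0 | ready=[3] | order so far=[4]
  pop 3: indeg[1]->1; indeg[2]->0 | ready=[2] | order so far=[4, 3]
  pop 2: indeg[0]->0 | ready=[0] | order so far=[4, 3, 2]
  pop 0: indeg[1]->0 | ready=[1] | order so far=[4, 3, 2, 0]
  pop 1: no out-edges | ready=[] | order so far=[4, 3, 2, 0, 1]
New canonical toposort: [4, 3, 2, 0, 1]
Compare positions:
  Node 0: index 2 -> 3 (moved)
  Node 1: index 4 -> 4 (same)
  Node 2: index 1 -> 2 (moved)
  Node 3: index 3 -> 1 (moved)
  Node 4: index 0 -> 0 (same)
Nodes that changed position: 0 2 3

Answer: 0 2 3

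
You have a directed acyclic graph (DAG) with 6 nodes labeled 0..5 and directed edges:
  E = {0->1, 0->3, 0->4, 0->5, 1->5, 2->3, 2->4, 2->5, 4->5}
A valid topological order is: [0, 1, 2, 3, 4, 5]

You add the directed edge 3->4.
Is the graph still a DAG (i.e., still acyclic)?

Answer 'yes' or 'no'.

Answer: yes

Derivation:
Given toposort: [0, 1, 2, 3, 4, 5]
Position of 3: index 3; position of 4: index 4
New edge 3->4: forward
Forward edge: respects the existing order. Still a DAG, same toposort still valid.
Still a DAG? yes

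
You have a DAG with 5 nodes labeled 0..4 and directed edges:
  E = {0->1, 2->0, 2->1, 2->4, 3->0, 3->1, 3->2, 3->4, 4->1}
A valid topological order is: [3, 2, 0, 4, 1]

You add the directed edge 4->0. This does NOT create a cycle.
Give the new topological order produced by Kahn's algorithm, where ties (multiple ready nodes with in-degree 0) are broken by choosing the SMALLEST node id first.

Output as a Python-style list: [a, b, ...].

Old toposort: [3, 2, 0, 4, 1]
Added edge: 4->0
Position of 4 (3) > position of 0 (2). Must reorder: 4 must now come before 0.
Run Kahn's algorithm (break ties by smallest node id):
  initial in-degrees: [3, 4, 1, 0, 2]
  ready (indeg=0): [3]
  pop 3: indeg[0]->2; indeg[1]->3; indeg[2]->0; indeg[4]->1 | ready=[2] | order so far=[3]
  pop 2: indeg[0]->1; indeg[1]->2; indeg[4]->0 | ready=[4] | order so far=[3, 2]
  pop 4: indeg[0]->0; indeg[1]->1 | ready=[0] | order so far=[3, 2, 4]
  pop 0: indeg[1]->0 | ready=[1] | order so far=[3, 2, 4, 0]
  pop 1: no out-edges | ready=[] | order so far=[3, 2, 4, 0, 1]
  Result: [3, 2, 4, 0, 1]

Answer: [3, 2, 4, 0, 1]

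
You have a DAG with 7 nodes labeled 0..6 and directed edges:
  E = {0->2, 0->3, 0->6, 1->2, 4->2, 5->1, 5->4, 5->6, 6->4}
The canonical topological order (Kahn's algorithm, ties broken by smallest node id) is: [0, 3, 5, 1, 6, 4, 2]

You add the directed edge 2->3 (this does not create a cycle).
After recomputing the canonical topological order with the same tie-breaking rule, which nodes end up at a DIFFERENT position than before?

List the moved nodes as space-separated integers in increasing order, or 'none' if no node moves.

Old toposort: [0, 3, 5, 1, 6, 4, 2]
Added edge 2->3
Recompute Kahn (smallest-id tiebreak):
  initial in-degrees: [0, 1, 3, 2, 2, 0, 2]
  ready (indeg=0): [0, 5]
  pop 0: indeg[2]->2; indeg[3]->1; indeg[6]->1 | ready=[5] | order so far=[0]
  pop 5: indeg[1]->0; indeg[4]->1; indeg[6]->0 | ready=[1, 6] | order so far=[0, 5]
  pop 1: indeg[2]->1 | ready=[6] | order so far=[0, 5, 1]
  pop 6: indeg[4]->0 | ready=[4] | order so far=[0, 5, 1, 6]
  pop 4: indeg[2]->0 | ready=[2] | order so far=[0, 5, 1, 6, 4]
  pop 2: indeg[3]->0 | ready=[3] | order so far=[0, 5, 1, 6, 4, 2]
  pop 3: no out-edges | ready=[] | order so far=[0, 5, 1, 6, 4, 2, 3]
New canonical toposort: [0, 5, 1, 6, 4, 2, 3]
Compare positions:
  Node 0: index 0 -> 0 (same)
  Node 1: index 3 -> 2 (moved)
  Node 2: index 6 -> 5 (moved)
  Node 3: index 1 -> 6 (moved)
  Node 4: index 5 -> 4 (moved)
  Node 5: index 2 -> 1 (moved)
  Node 6: index 4 -> 3 (moved)
Nodes that changed position: 1 2 3 4 5 6

Answer: 1 2 3 4 5 6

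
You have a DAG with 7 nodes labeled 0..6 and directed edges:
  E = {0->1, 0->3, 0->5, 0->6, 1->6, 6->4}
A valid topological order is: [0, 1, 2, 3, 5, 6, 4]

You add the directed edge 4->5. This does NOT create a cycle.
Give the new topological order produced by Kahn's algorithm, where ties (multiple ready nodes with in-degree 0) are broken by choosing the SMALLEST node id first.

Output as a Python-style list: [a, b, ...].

Answer: [0, 1, 2, 3, 6, 4, 5]

Derivation:
Old toposort: [0, 1, 2, 3, 5, 6, 4]
Added edge: 4->5
Position of 4 (6) > position of 5 (4). Must reorder: 4 must now come before 5.
Run Kahn's algorithm (break ties by smallest node id):
  initial in-degrees: [0, 1, 0, 1, 1, 2, 2]
  ready (indeg=0): [0, 2]
  pop 0: indeg[1]->0; indeg[3]->0; indeg[5]->1; indeg[6]->1 | ready=[1, 2, 3] | order so far=[0]
  pop 1: indeg[6]->0 | ready=[2, 3, 6] | order so far=[0, 1]
  pop 2: no out-edges | ready=[3, 6] | order so far=[0, 1, 2]
  pop 3: no out-edges | ready=[6] | order so far=[0, 1, 2, 3]
  pop 6: indeg[4]->0 | ready=[4] | order so far=[0, 1, 2, 3, 6]
  pop 4: indeg[5]->0 | ready=[5] | order so far=[0, 1, 2, 3, 6, 4]
  pop 5: no out-edges | ready=[] | order so far=[0, 1, 2, 3, 6, 4, 5]
  Result: [0, 1, 2, 3, 6, 4, 5]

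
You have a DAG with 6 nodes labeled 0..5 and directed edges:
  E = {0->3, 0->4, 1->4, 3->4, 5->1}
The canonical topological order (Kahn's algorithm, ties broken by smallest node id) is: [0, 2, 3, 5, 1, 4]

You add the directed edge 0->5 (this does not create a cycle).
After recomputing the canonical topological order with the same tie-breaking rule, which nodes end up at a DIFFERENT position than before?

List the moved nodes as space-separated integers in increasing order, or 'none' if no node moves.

Old toposort: [0, 2, 3, 5, 1, 4]
Added edge 0->5
Recompute Kahn (smallest-id tiebreak):
  initial in-degrees: [0, 1, 0, 1, 3, 1]
  ready (indeg=0): [0, 2]
  pop 0: indeg[3]->0; indeg[4]->2; indeg[5]->0 | ready=[2, 3, 5] | order so far=[0]
  pop 2: no out-edges | ready=[3, 5] | order so far=[0, 2]
  pop 3: indeg[4]->1 | ready=[5] | order so far=[0, 2, 3]
  pop 5: indeg[1]->0 | ready=[1] | order so far=[0, 2, 3, 5]
  pop 1: indeg[4]->0 | ready=[4] | order so far=[0, 2, 3, 5, 1]
  pop 4: no out-edges | ready=[] | order so far=[0, 2, 3, 5, 1, 4]
New canonical toposort: [0, 2, 3, 5, 1, 4]
Compare positions:
  Node 0: index 0 -> 0 (same)
  Node 1: index 4 -> 4 (same)
  Node 2: index 1 -> 1 (same)
  Node 3: index 2 -> 2 (same)
  Node 4: index 5 -> 5 (same)
  Node 5: index 3 -> 3 (same)
Nodes that changed position: none

Answer: none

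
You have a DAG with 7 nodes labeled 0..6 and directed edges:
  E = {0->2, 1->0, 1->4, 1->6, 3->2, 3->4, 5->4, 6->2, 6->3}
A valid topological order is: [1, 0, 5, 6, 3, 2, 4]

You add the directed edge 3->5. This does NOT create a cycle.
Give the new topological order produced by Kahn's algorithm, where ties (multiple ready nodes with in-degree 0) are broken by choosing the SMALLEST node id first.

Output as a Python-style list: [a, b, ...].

Old toposort: [1, 0, 5, 6, 3, 2, 4]
Added edge: 3->5
Position of 3 (4) > position of 5 (2). Must reorder: 3 must now come before 5.
Run Kahn's algorithm (break ties by smallest node id):
  initial in-degrees: [1, 0, 3, 1, 3, 1, 1]
  ready (indeg=0): [1]
  pop 1: indeg[0]->0; indeg[4]->2; indeg[6]->0 | ready=[0, 6] | order so far=[1]
  pop 0: indeg[2]->2 | ready=[6] | order so far=[1, 0]
  pop 6: indeg[2]->1; indeg[3]->0 | ready=[3] | order so far=[1, 0, 6]
  pop 3: indeg[2]->0; indeg[4]->1; indeg[5]->0 | ready=[2, 5] | order so far=[1, 0, 6, 3]
  pop 2: no out-edges | ready=[5] | order so far=[1, 0, 6, 3, 2]
  pop 5: indeg[4]->0 | ready=[4] | order so far=[1, 0, 6, 3, 2, 5]
  pop 4: no out-edges | ready=[] | order so far=[1, 0, 6, 3, 2, 5, 4]
  Result: [1, 0, 6, 3, 2, 5, 4]

Answer: [1, 0, 6, 3, 2, 5, 4]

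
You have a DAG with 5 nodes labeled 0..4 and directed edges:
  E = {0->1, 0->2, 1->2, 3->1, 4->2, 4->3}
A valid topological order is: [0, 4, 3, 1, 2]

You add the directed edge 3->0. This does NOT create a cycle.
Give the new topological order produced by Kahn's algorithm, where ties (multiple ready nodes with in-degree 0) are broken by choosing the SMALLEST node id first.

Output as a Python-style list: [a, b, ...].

Answer: [4, 3, 0, 1, 2]

Derivation:
Old toposort: [0, 4, 3, 1, 2]
Added edge: 3->0
Position of 3 (2) > position of 0 (0). Must reorder: 3 must now come before 0.
Run Kahn's algorithm (break ties by smallest node id):
  initial in-degrees: [1, 2, 3, 1, 0]
  ready (indeg=0): [4]
  pop 4: indeg[2]->2; indeg[3]->0 | ready=[3] | order so far=[4]
  pop 3: indeg[0]->0; indeg[1]->1 | ready=[0] | order so far=[4, 3]
  pop 0: indeg[1]->0; indeg[2]->1 | ready=[1] | order so far=[4, 3, 0]
  pop 1: indeg[2]->0 | ready=[2] | order so far=[4, 3, 0, 1]
  pop 2: no out-edges | ready=[] | order so far=[4, 3, 0, 1, 2]
  Result: [4, 3, 0, 1, 2]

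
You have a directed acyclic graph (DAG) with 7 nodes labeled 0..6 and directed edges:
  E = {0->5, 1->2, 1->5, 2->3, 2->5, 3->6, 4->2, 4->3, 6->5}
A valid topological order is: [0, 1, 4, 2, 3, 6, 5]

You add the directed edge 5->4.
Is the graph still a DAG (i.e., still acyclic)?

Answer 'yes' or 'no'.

Answer: no

Derivation:
Given toposort: [0, 1, 4, 2, 3, 6, 5]
Position of 5: index 6; position of 4: index 2
New edge 5->4: backward (u after v in old order)
Backward edge: old toposort is now invalid. Check if this creates a cycle.
Does 4 already reach 5? Reachable from 4: [2, 3, 4, 5, 6]. YES -> cycle!
Still a DAG? no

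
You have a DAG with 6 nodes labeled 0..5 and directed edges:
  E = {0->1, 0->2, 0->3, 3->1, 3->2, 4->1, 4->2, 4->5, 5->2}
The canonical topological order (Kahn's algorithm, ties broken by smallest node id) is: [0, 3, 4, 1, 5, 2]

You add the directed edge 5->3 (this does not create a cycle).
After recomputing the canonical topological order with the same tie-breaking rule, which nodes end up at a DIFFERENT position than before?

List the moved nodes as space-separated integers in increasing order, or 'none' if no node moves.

Old toposort: [0, 3, 4, 1, 5, 2]
Added edge 5->3
Recompute Kahn (smallest-id tiebreak):
  initial in-degrees: [0, 3, 4, 2, 0, 1]
  ready (indeg=0): [0, 4]
  pop 0: indeg[1]->2; indeg[2]->3; indeg[3]->1 | ready=[4] | order so far=[0]
  pop 4: indeg[1]->1; indeg[2]->2; indeg[5]->0 | ready=[5] | order so far=[0, 4]
  pop 5: indeg[2]->1; indeg[3]->0 | ready=[3] | order so far=[0, 4, 5]
  pop 3: indeg[1]->0; indeg[2]->0 | ready=[1, 2] | order so far=[0, 4, 5, 3]
  pop 1: no out-edges | ready=[2] | order so far=[0, 4, 5, 3, 1]
  pop 2: no out-edges | ready=[] | order so far=[0, 4, 5, 3, 1, 2]
New canonical toposort: [0, 4, 5, 3, 1, 2]
Compare positions:
  Node 0: index 0 -> 0 (same)
  Node 1: index 3 -> 4 (moved)
  Node 2: index 5 -> 5 (same)
  Node 3: index 1 -> 3 (moved)
  Node 4: index 2 -> 1 (moved)
  Node 5: index 4 -> 2 (moved)
Nodes that changed position: 1 3 4 5

Answer: 1 3 4 5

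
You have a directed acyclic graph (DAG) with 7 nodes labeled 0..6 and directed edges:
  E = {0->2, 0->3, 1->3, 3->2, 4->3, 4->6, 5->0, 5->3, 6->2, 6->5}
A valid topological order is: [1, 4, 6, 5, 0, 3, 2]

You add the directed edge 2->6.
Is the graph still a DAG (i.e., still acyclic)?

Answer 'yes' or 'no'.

Answer: no

Derivation:
Given toposort: [1, 4, 6, 5, 0, 3, 2]
Position of 2: index 6; position of 6: index 2
New edge 2->6: backward (u after v in old order)
Backward edge: old toposort is now invalid. Check if this creates a cycle.
Does 6 already reach 2? Reachable from 6: [0, 2, 3, 5, 6]. YES -> cycle!
Still a DAG? no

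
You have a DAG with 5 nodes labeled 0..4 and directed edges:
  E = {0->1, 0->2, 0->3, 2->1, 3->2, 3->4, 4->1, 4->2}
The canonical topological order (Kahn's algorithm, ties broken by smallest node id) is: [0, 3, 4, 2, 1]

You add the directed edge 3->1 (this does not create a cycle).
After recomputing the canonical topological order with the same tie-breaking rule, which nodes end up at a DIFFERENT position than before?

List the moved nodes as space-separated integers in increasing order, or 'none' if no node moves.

Old toposort: [0, 3, 4, 2, 1]
Added edge 3->1
Recompute Kahn (smallest-id tiebreak):
  initial in-degrees: [0, 4, 3, 1, 1]
  ready (indeg=0): [0]
  pop 0: indeg[1]->3; indeg[2]->2; indeg[3]->0 | ready=[3] | order so far=[0]
  pop 3: indeg[1]->2; indeg[2]->1; indeg[4]->0 | ready=[4] | order so far=[0, 3]
  pop 4: indeg[1]->1; indeg[2]->0 | ready=[2] | order so far=[0, 3, 4]
  pop 2: indeg[1]->0 | ready=[1] | order so far=[0, 3, 4, 2]
  pop 1: no out-edges | ready=[] | order so far=[0, 3, 4, 2, 1]
New canonical toposort: [0, 3, 4, 2, 1]
Compare positions:
  Node 0: index 0 -> 0 (same)
  Node 1: index 4 -> 4 (same)
  Node 2: index 3 -> 3 (same)
  Node 3: index 1 -> 1 (same)
  Node 4: index 2 -> 2 (same)
Nodes that changed position: none

Answer: none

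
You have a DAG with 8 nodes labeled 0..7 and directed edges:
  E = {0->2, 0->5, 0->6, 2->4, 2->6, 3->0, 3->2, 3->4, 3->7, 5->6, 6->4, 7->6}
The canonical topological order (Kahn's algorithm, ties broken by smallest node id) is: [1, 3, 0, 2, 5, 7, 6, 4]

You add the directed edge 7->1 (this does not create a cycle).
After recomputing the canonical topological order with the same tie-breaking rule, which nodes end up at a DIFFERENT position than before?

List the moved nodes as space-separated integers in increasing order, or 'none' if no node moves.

Old toposort: [1, 3, 0, 2, 5, 7, 6, 4]
Added edge 7->1
Recompute Kahn (smallest-id tiebreak):
  initial in-degrees: [1, 1, 2, 0, 3, 1, 4, 1]
  ready (indeg=0): [3]
  pop 3: indeg[0]->0; indeg[2]->1; indeg[4]->2; indeg[7]->0 | ready=[0, 7] | order so far=[3]
  pop 0: indeg[2]->0; indeg[5]->0; indeg[6]->3 | ready=[2, 5, 7] | order so far=[3, 0]
  pop 2: indeg[4]->1; indeg[6]->2 | ready=[5, 7] | order so far=[3, 0, 2]
  pop 5: indeg[6]->1 | ready=[7] | order so far=[3, 0, 2, 5]
  pop 7: indeg[1]->0; indeg[6]->0 | ready=[1, 6] | order so far=[3, 0, 2, 5, 7]
  pop 1: no out-edges | ready=[6] | order so far=[3, 0, 2, 5, 7, 1]
  pop 6: indeg[4]->0 | ready=[4] | order so far=[3, 0, 2, 5, 7, 1, 6]
  pop 4: no out-edges | ready=[] | order so far=[3, 0, 2, 5, 7, 1, 6, 4]
New canonical toposort: [3, 0, 2, 5, 7, 1, 6, 4]
Compare positions:
  Node 0: index 2 -> 1 (moved)
  Node 1: index 0 -> 5 (moved)
  Node 2: index 3 -> 2 (moved)
  Node 3: index 1 -> 0 (moved)
  Node 4: index 7 -> 7 (same)
  Node 5: index 4 -> 3 (moved)
  Node 6: index 6 -> 6 (same)
  Node 7: index 5 -> 4 (moved)
Nodes that changed position: 0 1 2 3 5 7

Answer: 0 1 2 3 5 7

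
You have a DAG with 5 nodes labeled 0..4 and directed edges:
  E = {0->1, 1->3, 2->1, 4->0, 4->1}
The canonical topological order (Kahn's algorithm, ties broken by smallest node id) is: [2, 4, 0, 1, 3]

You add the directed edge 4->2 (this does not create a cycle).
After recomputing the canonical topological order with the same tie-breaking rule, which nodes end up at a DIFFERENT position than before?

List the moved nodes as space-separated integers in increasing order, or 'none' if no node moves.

Answer: 0 2 4

Derivation:
Old toposort: [2, 4, 0, 1, 3]
Added edge 4->2
Recompute Kahn (smallest-id tiebreak):
  initial in-degrees: [1, 3, 1, 1, 0]
  ready (indeg=0): [4]
  pop 4: indeg[0]->0; indeg[1]->2; indeg[2]->0 | ready=[0, 2] | order so far=[4]
  pop 0: indeg[1]->1 | ready=[2] | order so far=[4, 0]
  pop 2: indeg[1]->0 | ready=[1] | order so far=[4, 0, 2]
  pop 1: indeg[3]->0 | ready=[3] | order so far=[4, 0, 2, 1]
  pop 3: no out-edges | ready=[] | order so far=[4, 0, 2, 1, 3]
New canonical toposort: [4, 0, 2, 1, 3]
Compare positions:
  Node 0: index 2 -> 1 (moved)
  Node 1: index 3 -> 3 (same)
  Node 2: index 0 -> 2 (moved)
  Node 3: index 4 -> 4 (same)
  Node 4: index 1 -> 0 (moved)
Nodes that changed position: 0 2 4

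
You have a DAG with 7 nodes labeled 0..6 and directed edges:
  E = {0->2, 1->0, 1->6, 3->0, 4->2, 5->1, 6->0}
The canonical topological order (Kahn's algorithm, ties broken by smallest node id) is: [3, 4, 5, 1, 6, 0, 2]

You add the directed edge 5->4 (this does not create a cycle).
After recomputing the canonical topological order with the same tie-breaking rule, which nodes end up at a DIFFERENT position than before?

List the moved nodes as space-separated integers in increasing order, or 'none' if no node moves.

Old toposort: [3, 4, 5, 1, 6, 0, 2]
Added edge 5->4
Recompute Kahn (smallest-id tiebreak):
  initial in-degrees: [3, 1, 2, 0, 1, 0, 1]
  ready (indeg=0): [3, 5]
  pop 3: indeg[0]->2 | ready=[5] | order so far=[3]
  pop 5: indeg[1]->0; indeg[4]->0 | ready=[1, 4] | order so far=[3, 5]
  pop 1: indeg[0]->1; indeg[6]->0 | ready=[4, 6] | order so far=[3, 5, 1]
  pop 4: indeg[2]->1 | ready=[6] | order so far=[3, 5, 1, 4]
  pop 6: indeg[0]->0 | ready=[0] | order so far=[3, 5, 1, 4, 6]
  pop 0: indeg[2]->0 | ready=[2] | order so far=[3, 5, 1, 4, 6, 0]
  pop 2: no out-edges | ready=[] | order so far=[3, 5, 1, 4, 6, 0, 2]
New canonical toposort: [3, 5, 1, 4, 6, 0, 2]
Compare positions:
  Node 0: index 5 -> 5 (same)
  Node 1: index 3 -> 2 (moved)
  Node 2: index 6 -> 6 (same)
  Node 3: index 0 -> 0 (same)
  Node 4: index 1 -> 3 (moved)
  Node 5: index 2 -> 1 (moved)
  Node 6: index 4 -> 4 (same)
Nodes that changed position: 1 4 5

Answer: 1 4 5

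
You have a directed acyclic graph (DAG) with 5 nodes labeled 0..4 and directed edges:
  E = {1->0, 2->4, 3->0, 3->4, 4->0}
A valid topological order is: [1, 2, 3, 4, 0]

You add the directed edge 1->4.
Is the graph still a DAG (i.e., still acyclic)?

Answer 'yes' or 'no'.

Answer: yes

Derivation:
Given toposort: [1, 2, 3, 4, 0]
Position of 1: index 0; position of 4: index 3
New edge 1->4: forward
Forward edge: respects the existing order. Still a DAG, same toposort still valid.
Still a DAG? yes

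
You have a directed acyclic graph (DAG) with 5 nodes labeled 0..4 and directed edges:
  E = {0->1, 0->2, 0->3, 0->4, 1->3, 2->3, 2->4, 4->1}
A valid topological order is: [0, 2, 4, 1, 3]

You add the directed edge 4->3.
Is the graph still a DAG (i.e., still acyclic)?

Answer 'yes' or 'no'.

Given toposort: [0, 2, 4, 1, 3]
Position of 4: index 2; position of 3: index 4
New edge 4->3: forward
Forward edge: respects the existing order. Still a DAG, same toposort still valid.
Still a DAG? yes

Answer: yes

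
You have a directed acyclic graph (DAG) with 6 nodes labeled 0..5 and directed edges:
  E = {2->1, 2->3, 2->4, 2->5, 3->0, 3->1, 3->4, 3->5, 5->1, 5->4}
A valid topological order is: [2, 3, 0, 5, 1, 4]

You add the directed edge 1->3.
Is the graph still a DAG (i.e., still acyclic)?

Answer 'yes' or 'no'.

Answer: no

Derivation:
Given toposort: [2, 3, 0, 5, 1, 4]
Position of 1: index 4; position of 3: index 1
New edge 1->3: backward (u after v in old order)
Backward edge: old toposort is now invalid. Check if this creates a cycle.
Does 3 already reach 1? Reachable from 3: [0, 1, 3, 4, 5]. YES -> cycle!
Still a DAG? no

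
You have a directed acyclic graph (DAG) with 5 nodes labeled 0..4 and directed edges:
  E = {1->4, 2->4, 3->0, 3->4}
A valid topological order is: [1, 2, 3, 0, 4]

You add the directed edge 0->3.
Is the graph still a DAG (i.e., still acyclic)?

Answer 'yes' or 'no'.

Given toposort: [1, 2, 3, 0, 4]
Position of 0: index 3; position of 3: index 2
New edge 0->3: backward (u after v in old order)
Backward edge: old toposort is now invalid. Check if this creates a cycle.
Does 3 already reach 0? Reachable from 3: [0, 3, 4]. YES -> cycle!
Still a DAG? no

Answer: no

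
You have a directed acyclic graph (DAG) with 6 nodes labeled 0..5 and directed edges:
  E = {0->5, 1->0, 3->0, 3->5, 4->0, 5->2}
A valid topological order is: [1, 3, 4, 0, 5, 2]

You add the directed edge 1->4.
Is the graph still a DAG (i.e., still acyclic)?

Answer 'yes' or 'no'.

Answer: yes

Derivation:
Given toposort: [1, 3, 4, 0, 5, 2]
Position of 1: index 0; position of 4: index 2
New edge 1->4: forward
Forward edge: respects the existing order. Still a DAG, same toposort still valid.
Still a DAG? yes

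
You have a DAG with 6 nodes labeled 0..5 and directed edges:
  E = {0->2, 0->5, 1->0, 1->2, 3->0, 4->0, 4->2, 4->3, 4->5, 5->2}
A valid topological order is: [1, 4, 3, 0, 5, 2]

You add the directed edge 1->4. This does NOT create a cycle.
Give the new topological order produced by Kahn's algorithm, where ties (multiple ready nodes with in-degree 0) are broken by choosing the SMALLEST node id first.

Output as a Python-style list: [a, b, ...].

Old toposort: [1, 4, 3, 0, 5, 2]
Added edge: 1->4
Position of 1 (0) < position of 4 (1). Old order still valid.
Run Kahn's algorithm (break ties by smallest node id):
  initial in-degrees: [3, 0, 4, 1, 1, 2]
  ready (indeg=0): [1]
  pop 1: indeg[0]->2; indeg[2]->3; indeg[4]->0 | ready=[4] | order so far=[1]
  pop 4: indeg[0]->1; indeg[2]->2; indeg[3]->0; indeg[5]->1 | ready=[3] | order so far=[1, 4]
  pop 3: indeg[0]->0 | ready=[0] | order so far=[1, 4, 3]
  pop 0: indeg[2]->1; indeg[5]->0 | ready=[5] | order so far=[1, 4, 3, 0]
  pop 5: indeg[2]->0 | ready=[2] | order so far=[1, 4, 3, 0, 5]
  pop 2: no out-edges | ready=[] | order so far=[1, 4, 3, 0, 5, 2]
  Result: [1, 4, 3, 0, 5, 2]

Answer: [1, 4, 3, 0, 5, 2]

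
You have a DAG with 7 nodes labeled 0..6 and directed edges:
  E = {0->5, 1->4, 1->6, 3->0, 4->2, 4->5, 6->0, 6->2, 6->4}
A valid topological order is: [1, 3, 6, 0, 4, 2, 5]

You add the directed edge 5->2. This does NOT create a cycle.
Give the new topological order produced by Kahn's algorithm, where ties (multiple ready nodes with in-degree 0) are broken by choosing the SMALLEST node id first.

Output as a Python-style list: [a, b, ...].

Answer: [1, 3, 6, 0, 4, 5, 2]

Derivation:
Old toposort: [1, 3, 6, 0, 4, 2, 5]
Added edge: 5->2
Position of 5 (6) > position of 2 (5). Must reorder: 5 must now come before 2.
Run Kahn's algorithm (break ties by smallest node id):
  initial in-degrees: [2, 0, 3, 0, 2, 2, 1]
  ready (indeg=0): [1, 3]
  pop 1: indeg[4]->1; indeg[6]->0 | ready=[3, 6] | order so far=[1]
  pop 3: indeg[0]->1 | ready=[6] | order so far=[1, 3]
  pop 6: indeg[0]->0; indeg[2]->2; indeg[4]->0 | ready=[0, 4] | order so far=[1, 3, 6]
  pop 0: indeg[5]->1 | ready=[4] | order so far=[1, 3, 6, 0]
  pop 4: indeg[2]->1; indeg[5]->0 | ready=[5] | order so far=[1, 3, 6, 0, 4]
  pop 5: indeg[2]->0 | ready=[2] | order so far=[1, 3, 6, 0, 4, 5]
  pop 2: no out-edges | ready=[] | order so far=[1, 3, 6, 0, 4, 5, 2]
  Result: [1, 3, 6, 0, 4, 5, 2]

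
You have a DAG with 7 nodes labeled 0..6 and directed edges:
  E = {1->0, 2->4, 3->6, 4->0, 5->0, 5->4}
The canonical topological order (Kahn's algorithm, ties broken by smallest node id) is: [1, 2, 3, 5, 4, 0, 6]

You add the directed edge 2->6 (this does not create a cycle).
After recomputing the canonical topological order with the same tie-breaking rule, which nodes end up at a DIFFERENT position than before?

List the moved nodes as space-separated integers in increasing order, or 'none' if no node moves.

Old toposort: [1, 2, 3, 5, 4, 0, 6]
Added edge 2->6
Recompute Kahn (smallest-id tiebreak):
  initial in-degrees: [3, 0, 0, 0, 2, 0, 2]
  ready (indeg=0): [1, 2, 3, 5]
  pop 1: indeg[0]->2 | ready=[2, 3, 5] | order so far=[1]
  pop 2: indeg[4]->1; indeg[6]->1 | ready=[3, 5] | order so far=[1, 2]
  pop 3: indeg[6]->0 | ready=[5, 6] | order so far=[1, 2, 3]
  pop 5: indeg[0]->1; indeg[4]->0 | ready=[4, 6] | order so far=[1, 2, 3, 5]
  pop 4: indeg[0]->0 | ready=[0, 6] | order so far=[1, 2, 3, 5, 4]
  pop 0: no out-edges | ready=[6] | order so far=[1, 2, 3, 5, 4, 0]
  pop 6: no out-edges | ready=[] | order so far=[1, 2, 3, 5, 4, 0, 6]
New canonical toposort: [1, 2, 3, 5, 4, 0, 6]
Compare positions:
  Node 0: index 5 -> 5 (same)
  Node 1: index 0 -> 0 (same)
  Node 2: index 1 -> 1 (same)
  Node 3: index 2 -> 2 (same)
  Node 4: index 4 -> 4 (same)
  Node 5: index 3 -> 3 (same)
  Node 6: index 6 -> 6 (same)
Nodes that changed position: none

Answer: none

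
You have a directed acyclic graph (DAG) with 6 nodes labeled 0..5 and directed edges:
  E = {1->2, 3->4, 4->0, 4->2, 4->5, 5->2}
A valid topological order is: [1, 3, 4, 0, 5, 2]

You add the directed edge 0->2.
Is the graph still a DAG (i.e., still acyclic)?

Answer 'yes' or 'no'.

Answer: yes

Derivation:
Given toposort: [1, 3, 4, 0, 5, 2]
Position of 0: index 3; position of 2: index 5
New edge 0->2: forward
Forward edge: respects the existing order. Still a DAG, same toposort still valid.
Still a DAG? yes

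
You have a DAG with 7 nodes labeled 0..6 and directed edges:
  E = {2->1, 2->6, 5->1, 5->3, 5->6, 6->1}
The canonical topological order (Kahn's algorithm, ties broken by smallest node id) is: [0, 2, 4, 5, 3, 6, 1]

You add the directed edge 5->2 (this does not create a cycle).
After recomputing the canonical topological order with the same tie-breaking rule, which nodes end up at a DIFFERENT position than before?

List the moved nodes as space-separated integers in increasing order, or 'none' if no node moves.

Old toposort: [0, 2, 4, 5, 3, 6, 1]
Added edge 5->2
Recompute Kahn (smallest-id tiebreak):
  initial in-degrees: [0, 3, 1, 1, 0, 0, 2]
  ready (indeg=0): [0, 4, 5]
  pop 0: no out-edges | ready=[4, 5] | order so far=[0]
  pop 4: no out-edges | ready=[5] | order so far=[0, 4]
  pop 5: indeg[1]->2; indeg[2]->0; indeg[3]->0; indeg[6]->1 | ready=[2, 3] | order so far=[0, 4, 5]
  pop 2: indeg[1]->1; indeg[6]->0 | ready=[3, 6] | order so far=[0, 4, 5, 2]
  pop 3: no out-edges | ready=[6] | order so far=[0, 4, 5, 2, 3]
  pop 6: indeg[1]->0 | ready=[1] | order so far=[0, 4, 5, 2, 3, 6]
  pop 1: no out-edges | ready=[] | order so far=[0, 4, 5, 2, 3, 6, 1]
New canonical toposort: [0, 4, 5, 2, 3, 6, 1]
Compare positions:
  Node 0: index 0 -> 0 (same)
  Node 1: index 6 -> 6 (same)
  Node 2: index 1 -> 3 (moved)
  Node 3: index 4 -> 4 (same)
  Node 4: index 2 -> 1 (moved)
  Node 5: index 3 -> 2 (moved)
  Node 6: index 5 -> 5 (same)
Nodes that changed position: 2 4 5

Answer: 2 4 5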